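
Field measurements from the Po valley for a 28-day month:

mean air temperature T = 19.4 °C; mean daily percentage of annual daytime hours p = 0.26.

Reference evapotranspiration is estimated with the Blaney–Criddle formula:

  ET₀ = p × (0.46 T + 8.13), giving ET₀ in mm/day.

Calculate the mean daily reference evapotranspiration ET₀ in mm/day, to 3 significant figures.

ET₀ = 0.26 × (0.46 × 19.4 + 8.13) = 0.26 × 17.054 = 4.4340 mm/d

4.43 mm/day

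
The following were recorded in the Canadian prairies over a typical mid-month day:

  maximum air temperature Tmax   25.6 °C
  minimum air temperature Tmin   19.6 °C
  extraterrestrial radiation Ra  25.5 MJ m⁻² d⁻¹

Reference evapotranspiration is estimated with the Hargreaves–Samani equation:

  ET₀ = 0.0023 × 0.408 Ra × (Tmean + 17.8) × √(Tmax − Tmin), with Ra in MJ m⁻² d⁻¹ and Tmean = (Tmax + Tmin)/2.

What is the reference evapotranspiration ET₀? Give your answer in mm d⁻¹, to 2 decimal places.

2.37 mm d⁻¹

Tmean = (25.6 + 19.6)/2 = 22.60 °C
0.408 Ra = 0.408 × 25.5 = 10.4040 mm/d equivalent
ET₀ = 0.0023 × 10.4040 × (22.60 + 17.8) × √6.0 = 0.0023 × 10.4040 × 40.40 × 2.4495 = 2.3680 mm/d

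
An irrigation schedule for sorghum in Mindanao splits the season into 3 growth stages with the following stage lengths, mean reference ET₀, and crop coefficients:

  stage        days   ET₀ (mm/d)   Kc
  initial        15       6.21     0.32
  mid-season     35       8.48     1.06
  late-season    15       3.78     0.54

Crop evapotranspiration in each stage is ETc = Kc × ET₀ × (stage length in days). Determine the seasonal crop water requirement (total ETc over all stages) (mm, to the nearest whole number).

initial: 0.32 × 6.21 × 15 = 29.81 mm
mid-season: 1.06 × 8.48 × 35 = 314.61 mm
late-season: 0.54 × 3.78 × 15 = 30.62 mm
Seasonal total = 375.04 mm

375 mm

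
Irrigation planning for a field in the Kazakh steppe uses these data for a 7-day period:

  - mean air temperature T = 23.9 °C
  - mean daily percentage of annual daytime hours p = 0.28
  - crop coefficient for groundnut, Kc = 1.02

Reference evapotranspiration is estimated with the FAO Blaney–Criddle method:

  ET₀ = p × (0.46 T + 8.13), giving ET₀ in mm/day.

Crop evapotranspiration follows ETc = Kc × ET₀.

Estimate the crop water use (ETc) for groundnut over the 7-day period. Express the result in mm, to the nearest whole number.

ET₀ = 0.28 × (0.46 × 23.9 + 8.13) = 0.28 × 19.124 = 5.3547 mm/d
ETc = Kc × ET₀ = 1.02 × 5.3547 = 5.4618 mm/d
Over 7 days: 5.4618 × 7 = 38.233 mm

38 mm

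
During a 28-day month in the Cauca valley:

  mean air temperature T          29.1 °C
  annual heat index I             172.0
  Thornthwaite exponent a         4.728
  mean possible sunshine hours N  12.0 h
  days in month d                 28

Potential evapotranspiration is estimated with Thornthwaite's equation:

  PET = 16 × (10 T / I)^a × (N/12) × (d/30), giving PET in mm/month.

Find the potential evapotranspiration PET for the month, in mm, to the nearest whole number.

179 mm

10T/I = 10 × 29.1 / 172.0 = 1.6919
(10T/I)^a = 1.6919^4.728 = 12.0159
Uncorrected PET = 16 × 12.0159 = 192.254 mm
Correction = (N/12)(d/30) = (12.0/12)(28/30) = 0.9333
PET = 192.254 × 0.9333 = 179.431 mm/month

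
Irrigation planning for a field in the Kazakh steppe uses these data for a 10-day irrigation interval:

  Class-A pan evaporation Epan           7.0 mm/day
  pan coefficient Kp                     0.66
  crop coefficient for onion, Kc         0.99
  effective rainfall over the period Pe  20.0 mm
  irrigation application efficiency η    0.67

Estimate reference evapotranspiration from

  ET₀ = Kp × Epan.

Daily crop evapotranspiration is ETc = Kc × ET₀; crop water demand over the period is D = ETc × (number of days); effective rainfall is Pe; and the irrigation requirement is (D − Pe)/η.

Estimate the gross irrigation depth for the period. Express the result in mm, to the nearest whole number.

38 mm

ET₀ = 0.66 × 7.0 = 4.6200 mm/d
ETc = Kc × ET₀ = 0.99 × 4.6200 = 4.5738 mm/d
Crop demand D = ETc × 10 d = 4.5738 × 10 = 45.738 mm
D − Pe = 45.738 − 20.0 = 25.738 mm
Gross irrigation = 25.738 / 0.67 = 38.415 mm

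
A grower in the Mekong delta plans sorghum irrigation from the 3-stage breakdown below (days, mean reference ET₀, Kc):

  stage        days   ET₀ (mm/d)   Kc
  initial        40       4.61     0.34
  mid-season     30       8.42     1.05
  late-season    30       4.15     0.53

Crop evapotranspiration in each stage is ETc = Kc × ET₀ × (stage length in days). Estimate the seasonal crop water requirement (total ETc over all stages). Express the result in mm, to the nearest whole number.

394 mm

initial: 0.34 × 4.61 × 40 = 62.70 mm
mid-season: 1.05 × 8.42 × 30 = 265.23 mm
late-season: 0.53 × 4.15 × 30 = 65.99 mm
Seasonal total = 393.92 mm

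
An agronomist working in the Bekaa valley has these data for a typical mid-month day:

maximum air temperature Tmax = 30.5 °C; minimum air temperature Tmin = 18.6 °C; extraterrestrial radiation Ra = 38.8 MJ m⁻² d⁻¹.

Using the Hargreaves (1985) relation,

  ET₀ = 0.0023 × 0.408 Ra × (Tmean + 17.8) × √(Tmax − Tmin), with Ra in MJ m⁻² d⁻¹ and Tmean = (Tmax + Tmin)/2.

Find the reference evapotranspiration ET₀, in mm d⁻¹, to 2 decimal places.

Tmean = (30.5 + 18.6)/2 = 24.55 °C
0.408 Ra = 0.408 × 38.8 = 15.8304 mm/d equivalent
ET₀ = 0.0023 × 15.8304 × (24.55 + 17.8) × √11.9 = 0.0023 × 15.8304 × 42.35 × 3.4496 = 5.3191 mm/d

5.32 mm d⁻¹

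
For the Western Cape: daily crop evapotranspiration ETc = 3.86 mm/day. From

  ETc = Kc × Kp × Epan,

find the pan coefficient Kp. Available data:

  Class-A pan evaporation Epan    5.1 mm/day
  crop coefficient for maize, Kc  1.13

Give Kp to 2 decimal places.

0.67

ETc = Kc × Kp × Epan  ⇒  Kp = ETc / (Kc × Epan)
Kp = 3.86 / (1.13 × 5.1) = 3.86 / 5.763 = 0.6698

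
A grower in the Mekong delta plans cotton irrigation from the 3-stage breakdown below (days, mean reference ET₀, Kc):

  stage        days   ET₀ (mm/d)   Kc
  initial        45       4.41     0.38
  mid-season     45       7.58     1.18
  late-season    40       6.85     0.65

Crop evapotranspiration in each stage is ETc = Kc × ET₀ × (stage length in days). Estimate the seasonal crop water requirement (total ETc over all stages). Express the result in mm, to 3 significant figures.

initial: 0.38 × 4.41 × 45 = 75.41 mm
mid-season: 1.18 × 7.58 × 45 = 402.50 mm
late-season: 0.65 × 6.85 × 40 = 178.10 mm
Seasonal total = 656.01 mm

656 mm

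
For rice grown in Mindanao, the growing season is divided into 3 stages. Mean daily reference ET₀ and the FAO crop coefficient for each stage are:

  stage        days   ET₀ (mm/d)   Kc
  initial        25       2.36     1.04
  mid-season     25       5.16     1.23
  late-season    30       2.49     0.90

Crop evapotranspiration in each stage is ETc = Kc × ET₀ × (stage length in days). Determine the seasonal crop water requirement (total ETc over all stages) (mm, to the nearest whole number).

287 mm

initial: 1.04 × 2.36 × 25 = 61.36 mm
mid-season: 1.23 × 5.16 × 25 = 158.67 mm
late-season: 0.90 × 2.49 × 30 = 67.23 mm
Seasonal total = 287.26 mm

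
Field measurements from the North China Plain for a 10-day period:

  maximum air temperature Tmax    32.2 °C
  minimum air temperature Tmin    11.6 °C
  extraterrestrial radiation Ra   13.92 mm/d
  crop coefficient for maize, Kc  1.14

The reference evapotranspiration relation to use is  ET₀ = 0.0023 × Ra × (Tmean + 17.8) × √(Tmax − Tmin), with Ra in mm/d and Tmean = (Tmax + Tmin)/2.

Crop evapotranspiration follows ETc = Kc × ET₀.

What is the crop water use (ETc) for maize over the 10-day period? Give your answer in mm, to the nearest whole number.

66 mm

Tmean = (32.2 + 11.6)/2 = 21.90 °C
ET₀ = 0.0023 × 13.92 × (21.90 + 17.8) × √20.6 = 0.0023 × 13.92 × 39.70 × 4.5387 = 5.7688 mm/d
ETc = Kc × ET₀ = 1.14 × 5.7688 = 6.5764 mm/d
Over 10 days: 6.5764 × 10 = 65.764 mm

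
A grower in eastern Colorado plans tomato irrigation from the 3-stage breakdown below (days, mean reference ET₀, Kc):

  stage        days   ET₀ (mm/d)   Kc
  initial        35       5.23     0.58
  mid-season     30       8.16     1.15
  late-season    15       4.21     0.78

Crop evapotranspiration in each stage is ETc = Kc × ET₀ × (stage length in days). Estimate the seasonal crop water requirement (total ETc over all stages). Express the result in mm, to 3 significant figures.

437 mm

initial: 0.58 × 5.23 × 35 = 106.17 mm
mid-season: 1.15 × 8.16 × 30 = 281.52 mm
late-season: 0.78 × 4.21 × 15 = 49.26 mm
Seasonal total = 436.95 mm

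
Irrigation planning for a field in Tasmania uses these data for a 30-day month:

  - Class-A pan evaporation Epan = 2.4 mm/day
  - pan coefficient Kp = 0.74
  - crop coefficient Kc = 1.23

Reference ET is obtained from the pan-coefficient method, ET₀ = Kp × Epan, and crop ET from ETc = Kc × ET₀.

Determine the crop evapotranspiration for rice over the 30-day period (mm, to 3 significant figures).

ET₀ = 0.74 × 2.4 = 1.7760 mm/d
ETc = Kc × ET₀ = 1.23 × 1.7760 = 2.1845 mm/d
Over 30 days: 2.1845 × 30 = 65.535 mm

65.5 mm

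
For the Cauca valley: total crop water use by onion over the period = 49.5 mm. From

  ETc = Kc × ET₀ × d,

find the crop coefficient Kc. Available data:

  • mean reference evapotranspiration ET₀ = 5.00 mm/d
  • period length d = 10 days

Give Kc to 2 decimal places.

0.99

ETc = Kc × ET₀ × d  ⇒  Kc = ETc / (ET₀ × d)
Kc = 49.5 / (5.00 × 10) = 49.5 / 50.00 = 0.9900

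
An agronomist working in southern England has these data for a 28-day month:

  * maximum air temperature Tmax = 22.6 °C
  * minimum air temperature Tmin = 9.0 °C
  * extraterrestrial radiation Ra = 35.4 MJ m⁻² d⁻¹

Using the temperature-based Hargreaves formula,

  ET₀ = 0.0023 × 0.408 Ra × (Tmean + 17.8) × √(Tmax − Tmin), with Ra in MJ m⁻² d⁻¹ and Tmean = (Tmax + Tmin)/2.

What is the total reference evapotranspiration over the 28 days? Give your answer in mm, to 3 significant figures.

Tmean = (22.6 + 9.0)/2 = 15.80 °C
0.408 Ra = 0.408 × 35.4 = 14.4432 mm/d equivalent
ET₀ = 0.0023 × 14.4432 × (15.80 + 17.8) × √13.6 = 0.0023 × 14.4432 × 33.60 × 3.6878 = 4.1162 mm/d
Over 28 days: 4.1162 × 28 = 115.254 mm

115 mm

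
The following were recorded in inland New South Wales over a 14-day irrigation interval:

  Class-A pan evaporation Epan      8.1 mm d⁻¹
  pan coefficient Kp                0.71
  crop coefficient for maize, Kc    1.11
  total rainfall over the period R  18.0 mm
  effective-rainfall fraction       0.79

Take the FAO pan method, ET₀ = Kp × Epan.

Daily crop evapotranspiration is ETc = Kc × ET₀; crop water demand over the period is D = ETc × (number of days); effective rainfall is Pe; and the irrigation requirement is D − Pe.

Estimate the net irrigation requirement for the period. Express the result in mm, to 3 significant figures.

ET₀ = 0.71 × 8.1 = 5.7510 mm/d
ETc = Kc × ET₀ = 1.11 × 5.7510 = 6.3836 mm/d
Crop demand D = ETc × 14 d = 6.3836 × 14 = 89.370 mm
Pe = 0.79 × 18.0 = 14.220 mm
D − Pe = 89.370 − 14.220 = 75.150 mm

75.2 mm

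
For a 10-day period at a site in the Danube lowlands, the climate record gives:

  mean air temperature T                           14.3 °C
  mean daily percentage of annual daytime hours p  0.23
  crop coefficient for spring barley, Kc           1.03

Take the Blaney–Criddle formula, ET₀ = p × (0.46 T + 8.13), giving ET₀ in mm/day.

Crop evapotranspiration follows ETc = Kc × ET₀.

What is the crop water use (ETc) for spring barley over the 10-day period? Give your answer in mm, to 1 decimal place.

ET₀ = 0.23 × (0.46 × 14.3 + 8.13) = 0.23 × 14.708 = 3.3828 mm/d
ETc = Kc × ET₀ = 1.03 × 3.3828 = 3.4843 mm/d
Over 10 days: 3.4843 × 10 = 34.843 mm

34.8 mm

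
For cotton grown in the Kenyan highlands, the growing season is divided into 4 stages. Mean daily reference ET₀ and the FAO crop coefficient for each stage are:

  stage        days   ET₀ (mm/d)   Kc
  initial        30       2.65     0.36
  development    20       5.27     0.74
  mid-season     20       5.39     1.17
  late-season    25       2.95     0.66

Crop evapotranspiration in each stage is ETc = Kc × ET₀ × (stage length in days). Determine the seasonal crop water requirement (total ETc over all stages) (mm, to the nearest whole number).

281 mm

initial: 0.36 × 2.65 × 30 = 28.62 mm
development: 0.74 × 5.27 × 20 = 78.00 mm
mid-season: 1.17 × 5.39 × 20 = 126.13 mm
late-season: 0.66 × 2.95 × 25 = 48.68 mm
Seasonal total = 281.43 mm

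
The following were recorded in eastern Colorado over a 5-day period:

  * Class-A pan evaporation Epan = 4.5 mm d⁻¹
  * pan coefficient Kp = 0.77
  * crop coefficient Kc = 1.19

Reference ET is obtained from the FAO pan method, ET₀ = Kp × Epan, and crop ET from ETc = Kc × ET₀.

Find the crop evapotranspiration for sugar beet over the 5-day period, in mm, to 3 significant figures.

ET₀ = 0.77 × 4.5 = 3.4650 mm/d
ETc = Kc × ET₀ = 1.19 × 3.4650 = 4.1234 mm/d
Over 5 days: 4.1234 × 5 = 20.617 mm

20.6 mm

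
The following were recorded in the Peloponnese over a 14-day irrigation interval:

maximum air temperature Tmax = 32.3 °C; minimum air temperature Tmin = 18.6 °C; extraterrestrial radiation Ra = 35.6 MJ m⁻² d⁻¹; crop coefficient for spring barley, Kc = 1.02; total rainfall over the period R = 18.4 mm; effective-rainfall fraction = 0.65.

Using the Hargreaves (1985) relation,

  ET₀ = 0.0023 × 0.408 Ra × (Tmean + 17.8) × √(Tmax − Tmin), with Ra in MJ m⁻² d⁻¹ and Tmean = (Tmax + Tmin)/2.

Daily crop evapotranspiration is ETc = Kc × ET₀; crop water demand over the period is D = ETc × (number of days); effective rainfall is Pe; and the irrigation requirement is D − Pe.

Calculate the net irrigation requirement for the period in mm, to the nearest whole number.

Tmean = (32.3 + 18.6)/2 = 25.45 °C
0.408 Ra = 0.408 × 35.6 = 14.5248 mm/d equivalent
ET₀ = 0.0023 × 14.5248 × (25.45 + 17.8) × √13.7 = 0.0023 × 14.5248 × 43.25 × 3.7014 = 5.3480 mm/d
ETc = Kc × ET₀ = 1.02 × 5.3480 = 5.4550 mm/d
Crop demand D = ETc × 14 d = 5.4550 × 14 = 76.370 mm
Pe = 0.65 × 18.4 = 11.960 mm
D − Pe = 76.370 − 11.960 = 64.410 mm

64 mm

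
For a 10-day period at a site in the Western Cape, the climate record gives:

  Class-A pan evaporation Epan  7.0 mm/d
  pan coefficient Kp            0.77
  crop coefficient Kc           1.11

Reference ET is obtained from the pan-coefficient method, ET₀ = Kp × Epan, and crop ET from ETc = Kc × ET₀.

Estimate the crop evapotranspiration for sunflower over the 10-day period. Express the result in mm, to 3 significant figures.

59.8 mm

ET₀ = 0.77 × 7.0 = 5.3900 mm/d
ETc = Kc × ET₀ = 1.11 × 5.3900 = 5.9829 mm/d
Over 10 days: 5.9829 × 10 = 59.829 mm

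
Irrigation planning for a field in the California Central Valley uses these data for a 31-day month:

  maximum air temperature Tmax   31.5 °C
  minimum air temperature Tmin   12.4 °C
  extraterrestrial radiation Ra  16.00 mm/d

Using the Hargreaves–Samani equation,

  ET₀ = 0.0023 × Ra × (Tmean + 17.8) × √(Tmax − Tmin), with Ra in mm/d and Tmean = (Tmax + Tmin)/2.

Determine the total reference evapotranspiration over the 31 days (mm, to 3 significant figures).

Tmean = (31.5 + 12.4)/2 = 21.95 °C
ET₀ = 0.0023 × 16.00 × (21.95 + 17.8) × √19.1 = 0.0023 × 16.00 × 39.75 × 4.3704 = 6.3930 mm/d
Over 31 days: 6.3930 × 31 = 198.183 mm

198 mm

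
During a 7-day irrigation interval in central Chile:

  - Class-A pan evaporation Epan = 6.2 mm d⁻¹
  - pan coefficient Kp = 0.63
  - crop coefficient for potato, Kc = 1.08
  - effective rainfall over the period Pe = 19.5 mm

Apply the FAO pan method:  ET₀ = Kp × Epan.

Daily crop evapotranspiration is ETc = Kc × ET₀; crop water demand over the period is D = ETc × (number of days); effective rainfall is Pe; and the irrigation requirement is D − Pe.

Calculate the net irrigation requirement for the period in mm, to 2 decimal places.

10.03 mm

ET₀ = 0.63 × 6.2 = 3.9060 mm/d
ETc = Kc × ET₀ = 1.08 × 3.9060 = 4.2185 mm/d
Crop demand D = ETc × 7 d = 4.2185 × 7 = 29.530 mm
D − Pe = 29.530 − 19.5 = 10.030 mm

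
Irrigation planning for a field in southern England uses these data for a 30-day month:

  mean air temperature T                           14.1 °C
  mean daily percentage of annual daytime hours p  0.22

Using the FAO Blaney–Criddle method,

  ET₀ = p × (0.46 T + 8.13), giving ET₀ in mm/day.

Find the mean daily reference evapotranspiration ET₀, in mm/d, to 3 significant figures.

3.22 mm/d

ET₀ = 0.22 × (0.46 × 14.1 + 8.13) = 0.22 × 14.616 = 3.2155 mm/d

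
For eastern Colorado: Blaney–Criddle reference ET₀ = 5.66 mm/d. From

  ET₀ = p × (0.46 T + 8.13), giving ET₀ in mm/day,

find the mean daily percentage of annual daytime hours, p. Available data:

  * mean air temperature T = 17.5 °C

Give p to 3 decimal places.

0.350

p = ET₀ / (0.46 T + 8.13) = 5.66 / (0.46 × 17.5 + 8.13) = 5.66 / 16.180 = 0.3498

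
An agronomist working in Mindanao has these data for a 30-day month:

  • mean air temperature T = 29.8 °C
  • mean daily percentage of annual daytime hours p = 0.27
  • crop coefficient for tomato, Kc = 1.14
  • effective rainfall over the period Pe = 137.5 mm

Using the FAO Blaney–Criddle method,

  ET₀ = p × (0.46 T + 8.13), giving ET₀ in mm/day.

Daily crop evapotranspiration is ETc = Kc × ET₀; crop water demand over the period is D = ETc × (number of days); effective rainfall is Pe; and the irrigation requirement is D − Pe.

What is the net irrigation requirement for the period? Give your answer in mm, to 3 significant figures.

64.2 mm

ET₀ = 0.27 × (0.46 × 29.8 + 8.13) = 0.27 × 21.838 = 5.8963 mm/d
ETc = Kc × ET₀ = 1.14 × 5.8963 = 6.7218 mm/d
Crop demand D = ETc × 30 d = 6.7218 × 30 = 201.654 mm
D − Pe = 201.654 − 137.5 = 64.154 mm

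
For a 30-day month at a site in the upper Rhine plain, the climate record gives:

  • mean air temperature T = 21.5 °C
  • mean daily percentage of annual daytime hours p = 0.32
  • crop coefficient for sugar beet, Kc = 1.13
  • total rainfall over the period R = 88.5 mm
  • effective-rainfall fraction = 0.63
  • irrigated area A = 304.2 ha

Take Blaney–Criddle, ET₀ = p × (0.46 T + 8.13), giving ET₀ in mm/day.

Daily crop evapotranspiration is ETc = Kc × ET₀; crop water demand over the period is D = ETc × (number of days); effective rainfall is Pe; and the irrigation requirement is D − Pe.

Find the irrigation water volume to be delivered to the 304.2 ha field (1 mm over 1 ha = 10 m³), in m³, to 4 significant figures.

425000 m³

ET₀ = 0.32 × (0.46 × 21.5 + 8.13) = 0.32 × 18.020 = 5.7664 mm/d
ETc = Kc × ET₀ = 1.13 × 5.7664 = 6.5160 mm/d
Crop demand D = ETc × 30 d = 6.5160 × 30 = 195.480 mm
Pe = 0.63 × 88.5 = 55.755 mm
D − Pe = 195.480 − 55.755 = 139.725 mm
Volume = 139.725 mm × 304.2 ha × 10 = 425043.5 m³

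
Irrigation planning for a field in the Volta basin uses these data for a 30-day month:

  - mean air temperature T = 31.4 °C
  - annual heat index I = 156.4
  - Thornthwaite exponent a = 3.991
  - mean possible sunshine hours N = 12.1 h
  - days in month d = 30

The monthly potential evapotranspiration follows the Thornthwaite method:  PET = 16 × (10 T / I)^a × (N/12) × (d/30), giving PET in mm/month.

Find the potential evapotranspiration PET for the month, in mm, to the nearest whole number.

260 mm

10T/I = 10 × 31.4 / 156.4 = 2.0077
(10T/I)^a = 2.0077^3.991 = 16.1462
Uncorrected PET = 16 × 16.1462 = 258.339 mm
Correction = (N/12)(d/30) = (12.1/12)(30/30) = 1.0083
PET = 258.339 × 1.0083 = 260.483 mm/month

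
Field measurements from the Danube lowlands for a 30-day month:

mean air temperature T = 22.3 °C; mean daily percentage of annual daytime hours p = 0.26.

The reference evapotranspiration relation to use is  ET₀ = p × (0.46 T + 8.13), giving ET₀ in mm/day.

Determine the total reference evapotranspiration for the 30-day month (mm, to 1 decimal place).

143.4 mm

ET₀ = 0.26 × (0.46 × 22.3 + 8.13) = 0.26 × 18.388 = 4.7809 mm/d
Monthly total = 4.7809 × 30 = 143.427 mm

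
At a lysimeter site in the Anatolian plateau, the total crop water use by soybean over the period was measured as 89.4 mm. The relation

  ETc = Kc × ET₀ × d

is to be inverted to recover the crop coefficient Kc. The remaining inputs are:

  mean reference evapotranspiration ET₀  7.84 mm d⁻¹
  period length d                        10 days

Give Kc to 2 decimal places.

1.14

ETc = Kc × ET₀ × d  ⇒  Kc = ETc / (ET₀ × d)
Kc = 89.4 / (7.84 × 10) = 89.4 / 78.40 = 1.1403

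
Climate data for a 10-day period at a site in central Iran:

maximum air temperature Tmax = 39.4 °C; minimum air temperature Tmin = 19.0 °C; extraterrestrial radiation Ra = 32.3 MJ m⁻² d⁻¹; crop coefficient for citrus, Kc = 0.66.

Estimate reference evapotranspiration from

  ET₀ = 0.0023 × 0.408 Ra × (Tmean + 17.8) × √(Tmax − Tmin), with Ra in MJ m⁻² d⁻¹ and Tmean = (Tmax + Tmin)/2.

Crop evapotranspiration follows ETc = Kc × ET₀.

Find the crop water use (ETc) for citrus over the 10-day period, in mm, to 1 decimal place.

42.5 mm

Tmean = (39.4 + 19.0)/2 = 29.20 °C
0.408 Ra = 0.408 × 32.3 = 13.1784 mm/d equivalent
ET₀ = 0.0023 × 13.1784 × (29.20 + 17.8) × √20.4 = 0.0023 × 13.1784 × 47.00 × 4.5166 = 6.4343 mm/d
ETc = Kc × ET₀ = 0.66 × 6.4343 = 4.2466 mm/d
Over 10 days: 4.2466 × 10 = 42.466 mm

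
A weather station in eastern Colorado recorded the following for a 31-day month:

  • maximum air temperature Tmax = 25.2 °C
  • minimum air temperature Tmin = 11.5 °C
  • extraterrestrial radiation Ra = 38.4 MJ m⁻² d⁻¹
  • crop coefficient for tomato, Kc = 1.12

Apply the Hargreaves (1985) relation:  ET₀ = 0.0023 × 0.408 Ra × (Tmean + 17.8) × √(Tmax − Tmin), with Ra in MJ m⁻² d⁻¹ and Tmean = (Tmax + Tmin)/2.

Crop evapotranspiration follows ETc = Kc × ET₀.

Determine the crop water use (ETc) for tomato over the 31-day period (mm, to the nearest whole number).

Tmean = (25.2 + 11.5)/2 = 18.35 °C
0.408 Ra = 0.408 × 38.4 = 15.6672 mm/d equivalent
ET₀ = 0.0023 × 15.6672 × (18.35 + 17.8) × √13.7 = 0.0023 × 15.6672 × 36.15 × 3.7014 = 4.8216 mm/d
ETc = Kc × ET₀ = 1.12 × 4.8216 = 5.4002 mm/d
Over 31 days: 5.4002 × 31 = 167.406 mm

167 mm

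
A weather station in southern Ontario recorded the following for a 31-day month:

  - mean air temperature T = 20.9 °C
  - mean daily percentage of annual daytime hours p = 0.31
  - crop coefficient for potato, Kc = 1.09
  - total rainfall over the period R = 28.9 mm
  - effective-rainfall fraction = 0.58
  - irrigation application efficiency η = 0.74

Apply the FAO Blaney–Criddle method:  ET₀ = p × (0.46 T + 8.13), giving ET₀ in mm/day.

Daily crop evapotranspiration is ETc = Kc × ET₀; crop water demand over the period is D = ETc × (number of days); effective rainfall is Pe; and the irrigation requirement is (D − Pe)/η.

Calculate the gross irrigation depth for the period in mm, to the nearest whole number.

229 mm

ET₀ = 0.31 × (0.46 × 20.9 + 8.13) = 0.31 × 17.744 = 5.5006 mm/d
ETc = Kc × ET₀ = 1.09 × 5.5006 = 5.9957 mm/d
Crop demand D = ETc × 31 d = 5.9957 × 31 = 185.867 mm
Pe = 0.58 × 28.9 = 16.762 mm
D − Pe = 185.867 − 16.762 = 169.105 mm
Gross irrigation = 169.105 / 0.74 = 228.520 mm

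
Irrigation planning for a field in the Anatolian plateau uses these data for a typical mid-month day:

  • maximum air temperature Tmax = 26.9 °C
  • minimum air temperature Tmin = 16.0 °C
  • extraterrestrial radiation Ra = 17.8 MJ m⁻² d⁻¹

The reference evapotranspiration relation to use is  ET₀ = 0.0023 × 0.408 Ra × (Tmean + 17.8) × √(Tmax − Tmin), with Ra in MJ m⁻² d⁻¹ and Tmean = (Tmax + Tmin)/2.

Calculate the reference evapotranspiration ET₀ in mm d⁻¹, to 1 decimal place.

Tmean = (26.9 + 16.0)/2 = 21.45 °C
0.408 Ra = 0.408 × 17.8 = 7.2624 mm/d equivalent
ET₀ = 0.0023 × 7.2624 × (21.45 + 17.8) × √10.9 = 0.0023 × 7.2624 × 39.25 × 3.3015 = 2.1645 mm/d

2.2 mm d⁻¹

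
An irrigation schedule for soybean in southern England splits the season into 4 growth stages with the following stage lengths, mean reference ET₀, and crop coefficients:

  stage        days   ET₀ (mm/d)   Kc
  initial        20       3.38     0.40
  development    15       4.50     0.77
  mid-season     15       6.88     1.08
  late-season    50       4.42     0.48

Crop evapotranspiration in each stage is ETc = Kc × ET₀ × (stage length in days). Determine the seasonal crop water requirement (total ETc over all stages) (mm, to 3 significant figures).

297 mm

initial: 0.40 × 3.38 × 20 = 27.04 mm
development: 0.77 × 4.50 × 15 = 51.98 mm
mid-season: 1.08 × 6.88 × 15 = 111.46 mm
late-season: 0.48 × 4.42 × 50 = 106.08 mm
Seasonal total = 296.56 mm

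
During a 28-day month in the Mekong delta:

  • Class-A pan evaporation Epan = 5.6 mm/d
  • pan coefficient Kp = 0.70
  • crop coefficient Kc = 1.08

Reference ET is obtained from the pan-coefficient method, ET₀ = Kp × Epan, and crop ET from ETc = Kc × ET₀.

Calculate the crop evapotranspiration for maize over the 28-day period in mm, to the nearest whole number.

ET₀ = 0.70 × 5.6 = 3.9200 mm/d
ETc = Kc × ET₀ = 1.08 × 3.9200 = 4.2336 mm/d
Over 28 days: 4.2336 × 28 = 118.541 mm

119 mm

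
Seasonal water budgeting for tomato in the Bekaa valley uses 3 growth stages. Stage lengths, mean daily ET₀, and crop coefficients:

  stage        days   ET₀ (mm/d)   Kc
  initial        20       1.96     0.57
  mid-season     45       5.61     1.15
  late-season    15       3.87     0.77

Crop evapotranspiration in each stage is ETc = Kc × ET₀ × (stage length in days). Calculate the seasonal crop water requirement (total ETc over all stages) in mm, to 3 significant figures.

357 mm

initial: 0.57 × 1.96 × 20 = 22.34 mm
mid-season: 1.15 × 5.61 × 45 = 290.32 mm
late-season: 0.77 × 3.87 × 15 = 44.70 mm
Seasonal total = 357.36 mm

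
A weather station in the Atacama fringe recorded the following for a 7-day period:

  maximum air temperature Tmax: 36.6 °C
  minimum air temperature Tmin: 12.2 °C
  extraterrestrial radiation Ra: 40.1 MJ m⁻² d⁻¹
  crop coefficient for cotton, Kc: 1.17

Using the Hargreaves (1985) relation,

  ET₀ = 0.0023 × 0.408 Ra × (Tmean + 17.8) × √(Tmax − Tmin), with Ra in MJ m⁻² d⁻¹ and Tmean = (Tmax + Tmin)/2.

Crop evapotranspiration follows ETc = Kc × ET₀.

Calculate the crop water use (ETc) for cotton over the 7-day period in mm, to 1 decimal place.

64.2 mm

Tmean = (36.6 + 12.2)/2 = 24.40 °C
0.408 Ra = 0.408 × 40.1 = 16.3608 mm/d equivalent
ET₀ = 0.0023 × 16.3608 × (24.40 + 17.8) × √24.4 = 0.0023 × 16.3608 × 42.20 × 4.9396 = 7.8440 mm/d
ETc = Kc × ET₀ = 1.17 × 7.8440 = 9.1775 mm/d
Over 7 days: 9.1775 × 7 = 64.243 mm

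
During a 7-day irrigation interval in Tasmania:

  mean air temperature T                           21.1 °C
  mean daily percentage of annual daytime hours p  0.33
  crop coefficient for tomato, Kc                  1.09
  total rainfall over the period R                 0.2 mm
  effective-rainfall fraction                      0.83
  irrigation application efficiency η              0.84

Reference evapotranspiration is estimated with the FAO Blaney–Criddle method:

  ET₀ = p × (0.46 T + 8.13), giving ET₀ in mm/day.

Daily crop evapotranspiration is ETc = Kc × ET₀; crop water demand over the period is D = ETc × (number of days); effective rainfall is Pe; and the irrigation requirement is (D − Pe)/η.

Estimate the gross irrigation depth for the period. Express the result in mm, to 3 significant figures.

53.3 mm

ET₀ = 0.33 × (0.46 × 21.1 + 8.13) = 0.33 × 17.836 = 5.8859 mm/d
ETc = Kc × ET₀ = 1.09 × 5.8859 = 6.4156 mm/d
Crop demand D = ETc × 7 d = 6.4156 × 7 = 44.909 mm
Pe = 0.83 × 0.2 = 0.166 mm
D − Pe = 44.909 − 0.166 = 44.743 mm
Gross irrigation = 44.743 / 0.84 = 53.265 mm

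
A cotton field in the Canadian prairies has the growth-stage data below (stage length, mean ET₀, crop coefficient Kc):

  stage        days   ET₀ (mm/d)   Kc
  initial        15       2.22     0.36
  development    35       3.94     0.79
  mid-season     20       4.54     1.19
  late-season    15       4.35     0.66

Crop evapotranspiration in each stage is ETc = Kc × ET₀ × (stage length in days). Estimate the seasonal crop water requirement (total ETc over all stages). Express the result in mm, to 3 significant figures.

272 mm

initial: 0.36 × 2.22 × 15 = 11.99 mm
development: 0.79 × 3.94 × 35 = 108.94 mm
mid-season: 1.19 × 4.54 × 20 = 108.05 mm
late-season: 0.66 × 4.35 × 15 = 43.07 mm
Seasonal total = 272.05 mm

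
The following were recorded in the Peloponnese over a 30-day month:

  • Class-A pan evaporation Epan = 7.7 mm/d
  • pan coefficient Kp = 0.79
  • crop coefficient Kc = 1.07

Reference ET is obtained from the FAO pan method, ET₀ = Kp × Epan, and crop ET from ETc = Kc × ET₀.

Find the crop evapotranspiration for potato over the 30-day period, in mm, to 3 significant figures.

ET₀ = 0.79 × 7.7 = 6.0830 mm/d
ETc = Kc × ET₀ = 1.07 × 6.0830 = 6.5088 mm/d
Over 30 days: 6.5088 × 30 = 195.264 mm

195 mm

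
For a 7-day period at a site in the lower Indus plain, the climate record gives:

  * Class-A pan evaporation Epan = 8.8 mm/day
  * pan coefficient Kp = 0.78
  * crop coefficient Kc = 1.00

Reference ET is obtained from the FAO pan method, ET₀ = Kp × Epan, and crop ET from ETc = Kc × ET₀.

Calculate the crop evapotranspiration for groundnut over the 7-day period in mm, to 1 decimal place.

ET₀ = 0.78 × 8.8 = 6.8640 mm/d
ETc = Kc × ET₀ = 1.00 × 6.8640 = 6.8640 mm/d
Over 7 days: 6.8640 × 7 = 48.048 mm

48.0 mm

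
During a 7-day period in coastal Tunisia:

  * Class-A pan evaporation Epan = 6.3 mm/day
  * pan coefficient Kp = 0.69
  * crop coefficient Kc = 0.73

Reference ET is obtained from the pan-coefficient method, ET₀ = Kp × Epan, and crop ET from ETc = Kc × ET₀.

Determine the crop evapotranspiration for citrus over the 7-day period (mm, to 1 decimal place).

22.2 mm

ET₀ = 0.69 × 6.3 = 4.3470 mm/d
ETc = Kc × ET₀ = 0.73 × 4.3470 = 3.1733 mm/d
Over 7 days: 3.1733 × 7 = 22.213 mm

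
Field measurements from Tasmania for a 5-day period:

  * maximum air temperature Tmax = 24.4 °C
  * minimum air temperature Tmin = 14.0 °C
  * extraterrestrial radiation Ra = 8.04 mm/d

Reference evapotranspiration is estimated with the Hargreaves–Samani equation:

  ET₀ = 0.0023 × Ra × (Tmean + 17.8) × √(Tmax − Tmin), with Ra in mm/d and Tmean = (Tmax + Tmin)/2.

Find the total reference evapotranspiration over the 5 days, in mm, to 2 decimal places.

Tmean = (24.4 + 14.0)/2 = 19.20 °C
ET₀ = 0.0023 × 8.04 × (19.20 + 17.8) × √10.4 = 0.0023 × 8.04 × 37.00 × 3.2249 = 2.2065 mm/d
Over 5 days: 2.2065 × 5 = 11.033 mm

11.03 mm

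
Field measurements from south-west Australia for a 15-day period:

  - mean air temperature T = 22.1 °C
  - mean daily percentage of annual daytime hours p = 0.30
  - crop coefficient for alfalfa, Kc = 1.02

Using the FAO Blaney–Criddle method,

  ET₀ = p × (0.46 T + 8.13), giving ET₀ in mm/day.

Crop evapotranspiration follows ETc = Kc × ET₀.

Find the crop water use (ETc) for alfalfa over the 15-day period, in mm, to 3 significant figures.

84.0 mm

ET₀ = 0.30 × (0.46 × 22.1 + 8.13) = 0.30 × 18.296 = 5.4888 mm/d
ETc = Kc × ET₀ = 1.02 × 5.4888 = 5.5986 mm/d
Over 15 days: 5.5986 × 15 = 83.979 mm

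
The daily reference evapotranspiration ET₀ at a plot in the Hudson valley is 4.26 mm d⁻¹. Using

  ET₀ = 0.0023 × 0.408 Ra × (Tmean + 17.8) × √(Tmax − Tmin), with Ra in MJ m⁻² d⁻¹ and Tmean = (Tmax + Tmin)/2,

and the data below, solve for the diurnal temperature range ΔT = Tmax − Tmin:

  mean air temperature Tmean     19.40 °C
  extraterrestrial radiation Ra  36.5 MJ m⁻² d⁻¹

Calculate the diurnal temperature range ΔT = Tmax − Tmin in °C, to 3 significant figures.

11.2 °C

√ΔT = ET₀ / [0.0023 × 0.408 × Ra × (Tmean+17.8)] = 4.26 / (0.0023 × 14.8920 × 37.20) = 3.3434
ΔT = 3.3434² = 11.178 °C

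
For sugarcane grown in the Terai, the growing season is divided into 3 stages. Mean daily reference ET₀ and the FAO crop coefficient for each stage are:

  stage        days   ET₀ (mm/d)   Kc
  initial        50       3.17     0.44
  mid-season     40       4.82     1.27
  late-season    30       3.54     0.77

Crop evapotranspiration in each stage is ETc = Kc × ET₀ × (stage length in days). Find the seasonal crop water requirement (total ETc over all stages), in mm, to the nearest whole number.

396 mm

initial: 0.44 × 3.17 × 50 = 69.74 mm
mid-season: 1.27 × 4.82 × 40 = 244.86 mm
late-season: 0.77 × 3.54 × 30 = 81.77 mm
Seasonal total = 396.37 mm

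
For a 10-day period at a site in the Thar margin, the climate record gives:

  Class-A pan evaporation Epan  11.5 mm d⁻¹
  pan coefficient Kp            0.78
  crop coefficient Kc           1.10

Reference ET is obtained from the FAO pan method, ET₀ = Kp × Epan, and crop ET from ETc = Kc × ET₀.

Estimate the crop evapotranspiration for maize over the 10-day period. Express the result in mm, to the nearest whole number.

ET₀ = 0.78 × 11.5 = 8.9700 mm/d
ETc = Kc × ET₀ = 1.10 × 8.9700 = 9.8670 mm/d
Over 10 days: 9.8670 × 10 = 98.670 mm

99 mm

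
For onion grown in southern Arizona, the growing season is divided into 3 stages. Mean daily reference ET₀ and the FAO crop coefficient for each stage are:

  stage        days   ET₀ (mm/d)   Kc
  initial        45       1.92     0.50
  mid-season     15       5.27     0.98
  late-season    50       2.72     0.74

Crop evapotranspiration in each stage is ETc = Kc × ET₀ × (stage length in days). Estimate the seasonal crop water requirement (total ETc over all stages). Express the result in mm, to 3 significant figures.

221 mm

initial: 0.50 × 1.92 × 45 = 43.20 mm
mid-season: 0.98 × 5.27 × 15 = 77.47 mm
late-season: 0.74 × 2.72 × 50 = 100.64 mm
Seasonal total = 221.31 mm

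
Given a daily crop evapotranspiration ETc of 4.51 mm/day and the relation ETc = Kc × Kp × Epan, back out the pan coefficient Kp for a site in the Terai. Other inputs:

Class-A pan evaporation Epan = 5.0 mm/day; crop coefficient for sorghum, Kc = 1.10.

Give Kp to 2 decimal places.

0.82

ETc = Kc × Kp × Epan  ⇒  Kp = ETc / (Kc × Epan)
Kp = 4.51 / (1.10 × 5.0) = 4.51 / 5.500 = 0.8200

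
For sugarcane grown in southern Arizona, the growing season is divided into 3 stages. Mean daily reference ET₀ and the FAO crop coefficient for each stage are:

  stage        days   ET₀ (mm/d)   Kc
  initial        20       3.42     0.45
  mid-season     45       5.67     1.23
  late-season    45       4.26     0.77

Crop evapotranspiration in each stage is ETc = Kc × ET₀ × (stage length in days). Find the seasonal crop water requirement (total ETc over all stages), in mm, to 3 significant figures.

492 mm

initial: 0.45 × 3.42 × 20 = 30.78 mm
mid-season: 1.23 × 5.67 × 45 = 313.83 mm
late-season: 0.77 × 4.26 × 45 = 147.61 mm
Seasonal total = 492.22 mm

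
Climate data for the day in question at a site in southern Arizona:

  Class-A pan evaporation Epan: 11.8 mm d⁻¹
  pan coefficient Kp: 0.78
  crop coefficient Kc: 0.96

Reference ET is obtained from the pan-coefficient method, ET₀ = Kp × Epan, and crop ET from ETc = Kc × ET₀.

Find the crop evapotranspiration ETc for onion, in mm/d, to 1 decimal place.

ET₀ = 0.78 × 11.8 = 9.2040 mm/d
ETc = Kc × ET₀ = 0.96 × 9.2040 = 8.8358 mm/d

8.8 mm/d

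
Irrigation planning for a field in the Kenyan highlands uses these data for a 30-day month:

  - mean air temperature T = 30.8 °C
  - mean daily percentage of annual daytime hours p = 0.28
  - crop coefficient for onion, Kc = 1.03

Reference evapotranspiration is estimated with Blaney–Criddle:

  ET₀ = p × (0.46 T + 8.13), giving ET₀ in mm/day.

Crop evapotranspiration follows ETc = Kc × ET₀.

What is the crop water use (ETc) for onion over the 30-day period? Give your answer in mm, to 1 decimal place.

192.9 mm

ET₀ = 0.28 × (0.46 × 30.8 + 8.13) = 0.28 × 22.298 = 6.2434 mm/d
ETc = Kc × ET₀ = 1.03 × 6.2434 = 6.4307 mm/d
Over 30 days: 6.4307 × 30 = 192.921 mm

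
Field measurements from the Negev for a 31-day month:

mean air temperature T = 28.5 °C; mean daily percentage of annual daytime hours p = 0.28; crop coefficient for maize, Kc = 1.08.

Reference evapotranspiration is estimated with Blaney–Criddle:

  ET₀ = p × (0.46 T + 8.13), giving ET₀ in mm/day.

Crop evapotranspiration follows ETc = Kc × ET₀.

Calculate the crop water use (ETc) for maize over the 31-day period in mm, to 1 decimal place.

199.1 mm

ET₀ = 0.28 × (0.46 × 28.5 + 8.13) = 0.28 × 21.240 = 5.9472 mm/d
ETc = Kc × ET₀ = 1.08 × 5.9472 = 6.4230 mm/d
Over 31 days: 6.4230 × 31 = 199.113 mm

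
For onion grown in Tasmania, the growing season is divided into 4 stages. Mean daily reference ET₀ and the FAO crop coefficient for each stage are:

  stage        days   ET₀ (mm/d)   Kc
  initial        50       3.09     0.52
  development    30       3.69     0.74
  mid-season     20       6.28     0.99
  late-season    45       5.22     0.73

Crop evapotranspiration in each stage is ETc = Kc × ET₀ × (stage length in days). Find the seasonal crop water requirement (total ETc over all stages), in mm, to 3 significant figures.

initial: 0.52 × 3.09 × 50 = 80.34 mm
development: 0.74 × 3.69 × 30 = 81.92 mm
mid-season: 0.99 × 6.28 × 20 = 124.34 mm
late-season: 0.73 × 5.22 × 45 = 171.48 mm
Seasonal total = 458.08 mm

458 mm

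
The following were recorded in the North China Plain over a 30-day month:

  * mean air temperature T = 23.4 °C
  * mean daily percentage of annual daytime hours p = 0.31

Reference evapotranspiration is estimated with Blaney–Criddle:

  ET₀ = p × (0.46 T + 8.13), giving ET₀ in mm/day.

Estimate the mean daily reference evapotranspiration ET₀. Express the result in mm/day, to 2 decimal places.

5.86 mm/day

ET₀ = 0.31 × (0.46 × 23.4 + 8.13) = 0.31 × 18.894 = 5.8571 mm/d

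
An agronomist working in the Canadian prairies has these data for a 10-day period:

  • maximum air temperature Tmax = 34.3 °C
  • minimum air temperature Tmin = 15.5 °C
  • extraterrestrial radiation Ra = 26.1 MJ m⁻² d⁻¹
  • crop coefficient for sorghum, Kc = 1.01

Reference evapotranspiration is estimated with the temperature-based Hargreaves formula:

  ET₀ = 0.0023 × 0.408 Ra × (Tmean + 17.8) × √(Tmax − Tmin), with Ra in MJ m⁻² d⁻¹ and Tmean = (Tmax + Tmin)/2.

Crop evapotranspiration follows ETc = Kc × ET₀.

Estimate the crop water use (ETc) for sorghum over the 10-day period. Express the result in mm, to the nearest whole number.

Tmean = (34.3 + 15.5)/2 = 24.90 °C
0.408 Ra = 0.408 × 26.1 = 10.6488 mm/d equivalent
ET₀ = 0.0023 × 10.6488 × (24.90 + 17.8) × √18.8 = 0.0023 × 10.6488 × 42.70 × 4.3359 = 4.5346 mm/d
ETc = Kc × ET₀ = 1.01 × 4.5346 = 4.5799 mm/d
Over 10 days: 4.5799 × 10 = 45.799 mm

46 mm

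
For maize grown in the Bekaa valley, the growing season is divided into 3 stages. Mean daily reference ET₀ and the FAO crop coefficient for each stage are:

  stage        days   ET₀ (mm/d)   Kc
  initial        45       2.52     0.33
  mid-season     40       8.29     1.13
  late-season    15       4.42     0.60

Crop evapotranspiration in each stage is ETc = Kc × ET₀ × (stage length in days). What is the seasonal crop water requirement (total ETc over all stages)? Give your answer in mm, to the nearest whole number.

initial: 0.33 × 2.52 × 45 = 37.42 mm
mid-season: 1.13 × 8.29 × 40 = 374.71 mm
late-season: 0.60 × 4.42 × 15 = 39.78 mm
Seasonal total = 451.91 mm

452 mm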